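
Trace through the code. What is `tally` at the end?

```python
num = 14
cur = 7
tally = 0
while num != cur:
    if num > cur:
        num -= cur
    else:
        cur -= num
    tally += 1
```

Let's trace through this code step by step.

Initialize: num = 14
Initialize: cur = 7
Initialize: tally = 0
Entering loop: while num != cur:

After execution: tally = 1
1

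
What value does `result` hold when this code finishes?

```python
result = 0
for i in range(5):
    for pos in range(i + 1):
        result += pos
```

Let's trace through this code step by step.

Initialize: result = 0
Entering loop: for i in range(5):

After execution: result = 20
20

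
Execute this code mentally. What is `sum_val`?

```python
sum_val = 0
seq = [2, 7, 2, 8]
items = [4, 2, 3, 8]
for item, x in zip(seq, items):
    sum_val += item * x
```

Let's trace through this code step by step.

Initialize: sum_val = 0
Initialize: seq = [2, 7, 2, 8]
Initialize: items = [4, 2, 3, 8]
Entering loop: for item, x in zip(seq, items):

After execution: sum_val = 92
92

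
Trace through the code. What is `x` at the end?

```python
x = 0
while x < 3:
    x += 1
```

Let's trace through this code step by step.

Initialize: x = 0
Entering loop: while x < 3:

After execution: x = 3
3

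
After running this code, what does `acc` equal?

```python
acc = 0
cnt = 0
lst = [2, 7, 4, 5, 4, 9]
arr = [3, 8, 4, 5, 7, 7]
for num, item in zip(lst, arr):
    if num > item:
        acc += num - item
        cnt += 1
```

Let's trace through this code step by step.

Initialize: acc = 0
Initialize: cnt = 0
Initialize: lst = [2, 7, 4, 5, 4, 9]
Initialize: arr = [3, 8, 4, 5, 7, 7]
Entering loop: for num, item in zip(lst, arr):

After execution: acc = 2
2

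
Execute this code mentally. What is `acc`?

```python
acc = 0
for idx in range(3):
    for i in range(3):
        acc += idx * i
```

Let's trace through this code step by step.

Initialize: acc = 0
Entering loop: for idx in range(3):

After execution: acc = 9
9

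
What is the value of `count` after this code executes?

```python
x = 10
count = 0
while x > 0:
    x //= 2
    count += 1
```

Let's trace through this code step by step.

Initialize: x = 10
Initialize: count = 0
Entering loop: while x > 0:

After execution: count = 4
4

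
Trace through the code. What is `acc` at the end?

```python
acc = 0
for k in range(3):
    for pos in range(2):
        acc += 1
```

Let's trace through this code step by step.

Initialize: acc = 0
Entering loop: for k in range(3):

After execution: acc = 6
6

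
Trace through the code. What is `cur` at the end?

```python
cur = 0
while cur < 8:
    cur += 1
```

Let's trace through this code step by step.

Initialize: cur = 0
Entering loop: while cur < 8:

After execution: cur = 8
8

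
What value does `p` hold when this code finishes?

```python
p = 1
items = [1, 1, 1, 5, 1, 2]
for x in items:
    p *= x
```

Let's trace through this code step by step.

Initialize: p = 1
Initialize: items = [1, 1, 1, 5, 1, 2]
Entering loop: for x in items:

After execution: p = 10
10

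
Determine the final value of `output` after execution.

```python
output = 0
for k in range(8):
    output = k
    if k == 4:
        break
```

Let's trace through this code step by step.

Initialize: output = 0
Entering loop: for k in range(8):

After execution: output = 4
4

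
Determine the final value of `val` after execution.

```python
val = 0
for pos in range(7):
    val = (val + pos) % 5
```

Let's trace through this code step by step.

Initialize: val = 0
Entering loop: for pos in range(7):

After execution: val = 1
1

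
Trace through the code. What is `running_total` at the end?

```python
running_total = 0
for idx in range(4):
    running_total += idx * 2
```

Let's trace through this code step by step.

Initialize: running_total = 0
Entering loop: for idx in range(4):

After execution: running_total = 12
12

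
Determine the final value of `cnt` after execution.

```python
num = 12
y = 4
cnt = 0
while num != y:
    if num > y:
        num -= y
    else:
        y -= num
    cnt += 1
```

Let's trace through this code step by step.

Initialize: num = 12
Initialize: y = 4
Initialize: cnt = 0
Entering loop: while num != y:

After execution: cnt = 2
2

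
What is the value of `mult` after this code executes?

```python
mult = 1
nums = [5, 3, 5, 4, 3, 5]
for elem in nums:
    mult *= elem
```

Let's trace through this code step by step.

Initialize: mult = 1
Initialize: nums = [5, 3, 5, 4, 3, 5]
Entering loop: for elem in nums:

After execution: mult = 4500
4500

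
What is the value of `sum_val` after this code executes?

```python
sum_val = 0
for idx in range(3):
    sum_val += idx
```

Let's trace through this code step by step.

Initialize: sum_val = 0
Entering loop: for idx in range(3):

After execution: sum_val = 3
3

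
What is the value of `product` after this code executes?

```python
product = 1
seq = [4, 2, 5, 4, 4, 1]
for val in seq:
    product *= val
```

Let's trace through this code step by step.

Initialize: product = 1
Initialize: seq = [4, 2, 5, 4, 4, 1]
Entering loop: for val in seq:

After execution: product = 640
640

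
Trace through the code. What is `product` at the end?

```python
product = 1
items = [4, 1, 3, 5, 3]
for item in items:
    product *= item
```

Let's trace through this code step by step.

Initialize: product = 1
Initialize: items = [4, 1, 3, 5, 3]
Entering loop: for item in items:

After execution: product = 180
180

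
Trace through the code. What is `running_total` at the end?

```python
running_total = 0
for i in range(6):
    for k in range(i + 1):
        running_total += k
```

Let's trace through this code step by step.

Initialize: running_total = 0
Entering loop: for i in range(6):

After execution: running_total = 35
35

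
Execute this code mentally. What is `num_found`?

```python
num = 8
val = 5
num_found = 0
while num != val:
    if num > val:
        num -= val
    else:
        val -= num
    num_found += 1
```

Let's trace through this code step by step.

Initialize: num = 8
Initialize: val = 5
Initialize: num_found = 0
Entering loop: while num != val:

After execution: num_found = 4
4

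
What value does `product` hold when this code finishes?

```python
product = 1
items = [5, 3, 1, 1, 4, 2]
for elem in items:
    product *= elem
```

Let's trace through this code step by step.

Initialize: product = 1
Initialize: items = [5, 3, 1, 1, 4, 2]
Entering loop: for elem in items:

After execution: product = 120
120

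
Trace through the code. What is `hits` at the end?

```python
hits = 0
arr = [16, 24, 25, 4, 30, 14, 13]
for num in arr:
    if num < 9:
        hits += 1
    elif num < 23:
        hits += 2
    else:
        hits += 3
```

Let's trace through this code step by step.

Initialize: hits = 0
Initialize: arr = [16, 24, 25, 4, 30, 14, 13]
Entering loop: for num in arr:

After execution: hits = 16
16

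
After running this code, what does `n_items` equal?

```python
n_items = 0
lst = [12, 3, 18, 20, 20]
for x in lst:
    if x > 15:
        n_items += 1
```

Let's trace through this code step by step.

Initialize: n_items = 0
Initialize: lst = [12, 3, 18, 20, 20]
Entering loop: for x in lst:

After execution: n_items = 3
3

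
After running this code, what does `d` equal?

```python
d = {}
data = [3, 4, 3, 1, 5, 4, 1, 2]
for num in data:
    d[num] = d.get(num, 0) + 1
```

Let's trace through this code step by step.

Initialize: d = {}
Initialize: data = [3, 4, 3, 1, 5, 4, 1, 2]
Entering loop: for num in data:

After execution: d = {3: 2, 4: 2, 1: 2, 5: 1, 2: 1}
{3: 2, 4: 2, 1: 2, 5: 1, 2: 1}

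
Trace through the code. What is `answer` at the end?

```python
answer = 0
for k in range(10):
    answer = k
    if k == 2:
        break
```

Let's trace through this code step by step.

Initialize: answer = 0
Entering loop: for k in range(10):

After execution: answer = 2
2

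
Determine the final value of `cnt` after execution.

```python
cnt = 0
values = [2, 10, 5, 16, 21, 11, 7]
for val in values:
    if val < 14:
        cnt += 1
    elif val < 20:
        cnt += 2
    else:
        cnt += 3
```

Let's trace through this code step by step.

Initialize: cnt = 0
Initialize: values = [2, 10, 5, 16, 21, 11, 7]
Entering loop: for val in values:

After execution: cnt = 10
10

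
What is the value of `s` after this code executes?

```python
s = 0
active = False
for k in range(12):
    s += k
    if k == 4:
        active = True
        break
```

Let's trace through this code step by step.

Initialize: s = 0
Initialize: active = False
Entering loop: for k in range(12):

After execution: s = 10
10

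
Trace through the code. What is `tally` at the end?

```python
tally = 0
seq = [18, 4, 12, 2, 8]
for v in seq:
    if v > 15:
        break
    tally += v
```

Let's trace through this code step by step.

Initialize: tally = 0
Initialize: seq = [18, 4, 12, 2, 8]
Entering loop: for v in seq:

After execution: tally = 0
0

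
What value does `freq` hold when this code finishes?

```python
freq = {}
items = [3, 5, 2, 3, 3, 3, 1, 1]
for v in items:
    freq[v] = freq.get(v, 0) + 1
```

Let's trace through this code step by step.

Initialize: freq = {}
Initialize: items = [3, 5, 2, 3, 3, 3, 1, 1]
Entering loop: for v in items:

After execution: freq = {3: 4, 5: 1, 2: 1, 1: 2}
{3: 4, 5: 1, 2: 1, 1: 2}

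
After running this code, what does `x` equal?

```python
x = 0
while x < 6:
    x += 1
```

Let's trace through this code step by step.

Initialize: x = 0
Entering loop: while x < 6:

After execution: x = 6
6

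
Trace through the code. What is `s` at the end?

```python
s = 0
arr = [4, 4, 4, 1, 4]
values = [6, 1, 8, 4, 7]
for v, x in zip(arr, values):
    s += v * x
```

Let's trace through this code step by step.

Initialize: s = 0
Initialize: arr = [4, 4, 4, 1, 4]
Initialize: values = [6, 1, 8, 4, 7]
Entering loop: for v, x in zip(arr, values):

After execution: s = 92
92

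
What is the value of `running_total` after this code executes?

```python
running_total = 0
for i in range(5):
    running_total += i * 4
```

Let's trace through this code step by step.

Initialize: running_total = 0
Entering loop: for i in range(5):

After execution: running_total = 40
40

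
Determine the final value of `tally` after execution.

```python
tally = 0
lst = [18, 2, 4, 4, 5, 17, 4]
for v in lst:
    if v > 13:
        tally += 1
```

Let's trace through this code step by step.

Initialize: tally = 0
Initialize: lst = [18, 2, 4, 4, 5, 17, 4]
Entering loop: for v in lst:

After execution: tally = 2
2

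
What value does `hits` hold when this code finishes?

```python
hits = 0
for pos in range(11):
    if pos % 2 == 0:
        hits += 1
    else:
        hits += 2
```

Let's trace through this code step by step.

Initialize: hits = 0
Entering loop: for pos in range(11):

After execution: hits = 16
16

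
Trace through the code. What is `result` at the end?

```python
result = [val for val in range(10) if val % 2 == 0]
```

Let's trace through this code step by step.

Initialize: result = [val for val in range(10) if val % 2 == 0]

After execution: result = [0, 2, 4, 6, 8]
[0, 2, 4, 6, 8]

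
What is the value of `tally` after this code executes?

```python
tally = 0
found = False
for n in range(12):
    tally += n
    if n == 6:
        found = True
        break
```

Let's trace through this code step by step.

Initialize: tally = 0
Initialize: found = False
Entering loop: for n in range(12):

After execution: tally = 21
21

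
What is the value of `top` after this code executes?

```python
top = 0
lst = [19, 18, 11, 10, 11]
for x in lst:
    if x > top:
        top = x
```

Let's trace through this code step by step.

Initialize: top = 0
Initialize: lst = [19, 18, 11, 10, 11]
Entering loop: for x in lst:

After execution: top = 19
19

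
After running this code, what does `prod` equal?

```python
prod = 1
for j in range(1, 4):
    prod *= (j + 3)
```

Let's trace through this code step by step.

Initialize: prod = 1
Entering loop: for j in range(1, 4):

After execution: prod = 120
120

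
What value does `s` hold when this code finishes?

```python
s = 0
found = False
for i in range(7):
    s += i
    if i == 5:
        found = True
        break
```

Let's trace through this code step by step.

Initialize: s = 0
Initialize: found = False
Entering loop: for i in range(7):

After execution: s = 15
15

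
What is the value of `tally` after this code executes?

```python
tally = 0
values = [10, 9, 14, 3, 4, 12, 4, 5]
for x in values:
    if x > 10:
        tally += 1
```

Let's trace through this code step by step.

Initialize: tally = 0
Initialize: values = [10, 9, 14, 3, 4, 12, 4, 5]
Entering loop: for x in values:

After execution: tally = 2
2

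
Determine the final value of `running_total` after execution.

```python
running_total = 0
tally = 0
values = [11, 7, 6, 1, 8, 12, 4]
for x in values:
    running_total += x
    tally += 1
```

Let's trace through this code step by step.

Initialize: running_total = 0
Initialize: tally = 0
Initialize: values = [11, 7, 6, 1, 8, 12, 4]
Entering loop: for x in values:

After execution: running_total = 49
49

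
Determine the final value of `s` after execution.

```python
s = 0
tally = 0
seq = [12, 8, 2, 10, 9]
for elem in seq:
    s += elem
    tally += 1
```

Let's trace through this code step by step.

Initialize: s = 0
Initialize: tally = 0
Initialize: seq = [12, 8, 2, 10, 9]
Entering loop: for elem in seq:

After execution: s = 41
41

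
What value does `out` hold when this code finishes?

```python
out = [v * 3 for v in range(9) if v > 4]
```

Let's trace through this code step by step.

Initialize: out = [v * 3 for v in range(9) if v > 4]

After execution: out = [15, 18, 21, 24]
[15, 18, 21, 24]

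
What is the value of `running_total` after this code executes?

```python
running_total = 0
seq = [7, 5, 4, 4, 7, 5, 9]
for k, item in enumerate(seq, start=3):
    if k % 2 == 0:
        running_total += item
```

Let's trace through this code step by step.

Initialize: running_total = 0
Initialize: seq = [7, 5, 4, 4, 7, 5, 9]
Entering loop: for k, item in enumerate(seq, start=3):

After execution: running_total = 14
14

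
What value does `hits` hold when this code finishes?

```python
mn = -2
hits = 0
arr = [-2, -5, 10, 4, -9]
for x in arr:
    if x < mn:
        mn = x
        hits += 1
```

Let's trace through this code step by step.

Initialize: mn = -2
Initialize: hits = 0
Initialize: arr = [-2, -5, 10, 4, -9]
Entering loop: for x in arr:

After execution: hits = 2
2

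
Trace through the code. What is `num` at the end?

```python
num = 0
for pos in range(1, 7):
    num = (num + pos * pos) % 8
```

Let's trace through this code step by step.

Initialize: num = 0
Entering loop: for pos in range(1, 7):

After execution: num = 3
3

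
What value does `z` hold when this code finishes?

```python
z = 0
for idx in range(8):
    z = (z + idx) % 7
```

Let's trace through this code step by step.

Initialize: z = 0
Entering loop: for idx in range(8):

After execution: z = 0
0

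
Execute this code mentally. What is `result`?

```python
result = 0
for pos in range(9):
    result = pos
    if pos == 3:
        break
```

Let's trace through this code step by step.

Initialize: result = 0
Entering loop: for pos in range(9):

After execution: result = 3
3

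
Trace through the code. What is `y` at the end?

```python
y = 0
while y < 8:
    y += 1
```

Let's trace through this code step by step.

Initialize: y = 0
Entering loop: while y < 8:

After execution: y = 8
8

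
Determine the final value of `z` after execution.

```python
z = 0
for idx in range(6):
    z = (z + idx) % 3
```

Let's trace through this code step by step.

Initialize: z = 0
Entering loop: for idx in range(6):

After execution: z = 0
0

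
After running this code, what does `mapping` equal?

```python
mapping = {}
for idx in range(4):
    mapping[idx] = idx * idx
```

Let's trace through this code step by step.

Initialize: mapping = {}
Entering loop: for idx in range(4):

After execution: mapping = {0: 0, 1: 1, 2: 4, 3: 9}
{0: 0, 1: 1, 2: 4, 3: 9}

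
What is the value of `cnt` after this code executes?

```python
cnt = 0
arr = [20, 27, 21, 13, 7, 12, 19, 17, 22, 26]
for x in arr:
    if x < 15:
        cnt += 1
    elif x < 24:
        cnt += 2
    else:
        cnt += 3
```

Let's trace through this code step by step.

Initialize: cnt = 0
Initialize: arr = [20, 27, 21, 13, 7, 12, 19, 17, 22, 26]
Entering loop: for x in arr:

After execution: cnt = 19
19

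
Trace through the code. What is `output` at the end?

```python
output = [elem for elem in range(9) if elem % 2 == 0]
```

Let's trace through this code step by step.

Initialize: output = [elem for elem in range(9) if elem % 2 == 0]

After execution: output = [0, 2, 4, 6, 8]
[0, 2, 4, 6, 8]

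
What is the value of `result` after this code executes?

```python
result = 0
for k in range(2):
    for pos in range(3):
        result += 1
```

Let's trace through this code step by step.

Initialize: result = 0
Entering loop: for k in range(2):

After execution: result = 6
6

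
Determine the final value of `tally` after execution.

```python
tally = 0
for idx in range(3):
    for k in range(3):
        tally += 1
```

Let's trace through this code step by step.

Initialize: tally = 0
Entering loop: for idx in range(3):

After execution: tally = 9
9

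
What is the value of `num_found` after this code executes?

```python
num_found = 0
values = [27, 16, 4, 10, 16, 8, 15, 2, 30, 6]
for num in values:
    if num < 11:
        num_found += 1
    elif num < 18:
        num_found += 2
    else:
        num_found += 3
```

Let's trace through this code step by step.

Initialize: num_found = 0
Initialize: values = [27, 16, 4, 10, 16, 8, 15, 2, 30, 6]
Entering loop: for num in values:

After execution: num_found = 17
17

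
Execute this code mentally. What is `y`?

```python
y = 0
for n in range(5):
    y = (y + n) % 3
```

Let's trace through this code step by step.

Initialize: y = 0
Entering loop: for n in range(5):

After execution: y = 1
1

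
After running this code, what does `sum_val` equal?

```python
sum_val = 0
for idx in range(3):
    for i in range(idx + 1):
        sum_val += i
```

Let's trace through this code step by step.

Initialize: sum_val = 0
Entering loop: for idx in range(3):

After execution: sum_val = 4
4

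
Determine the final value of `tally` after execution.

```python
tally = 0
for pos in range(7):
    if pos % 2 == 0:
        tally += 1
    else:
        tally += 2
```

Let's trace through this code step by step.

Initialize: tally = 0
Entering loop: for pos in range(7):

After execution: tally = 10
10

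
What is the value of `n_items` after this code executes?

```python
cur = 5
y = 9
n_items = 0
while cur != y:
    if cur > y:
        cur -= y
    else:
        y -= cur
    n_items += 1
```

Let's trace through this code step by step.

Initialize: cur = 5
Initialize: y = 9
Initialize: n_items = 0
Entering loop: while cur != y:

After execution: n_items = 5
5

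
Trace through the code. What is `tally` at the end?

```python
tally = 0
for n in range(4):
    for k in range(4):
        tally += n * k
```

Let's trace through this code step by step.

Initialize: tally = 0
Entering loop: for n in range(4):

After execution: tally = 36
36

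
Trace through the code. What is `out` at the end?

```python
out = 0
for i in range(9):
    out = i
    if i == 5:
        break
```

Let's trace through this code step by step.

Initialize: out = 0
Entering loop: for i in range(9):

After execution: out = 5
5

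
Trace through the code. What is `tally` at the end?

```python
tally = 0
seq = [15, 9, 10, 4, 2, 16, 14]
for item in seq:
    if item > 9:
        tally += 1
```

Let's trace through this code step by step.

Initialize: tally = 0
Initialize: seq = [15, 9, 10, 4, 2, 16, 14]
Entering loop: for item in seq:

After execution: tally = 4
4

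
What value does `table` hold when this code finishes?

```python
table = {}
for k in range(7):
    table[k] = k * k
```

Let's trace through this code step by step.

Initialize: table = {}
Entering loop: for k in range(7):

After execution: table = {0: 0, 1: 1, 2: 4, 3: 9, 4: 16, 5: 25, 6: 36}
{0: 0, 1: 1, 2: 4, 3: 9, 4: 16, 5: 25, 6: 36}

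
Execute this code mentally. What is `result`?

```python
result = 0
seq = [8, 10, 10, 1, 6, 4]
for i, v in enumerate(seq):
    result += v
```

Let's trace through this code step by step.

Initialize: result = 0
Initialize: seq = [8, 10, 10, 1, 6, 4]
Entering loop: for i, v in enumerate(seq):

After execution: result = 39
39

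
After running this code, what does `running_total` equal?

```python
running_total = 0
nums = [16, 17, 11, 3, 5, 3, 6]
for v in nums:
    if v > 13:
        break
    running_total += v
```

Let's trace through this code step by step.

Initialize: running_total = 0
Initialize: nums = [16, 17, 11, 3, 5, 3, 6]
Entering loop: for v in nums:

After execution: running_total = 0
0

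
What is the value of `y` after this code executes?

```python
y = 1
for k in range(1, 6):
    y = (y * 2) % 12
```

Let's trace through this code step by step.

Initialize: y = 1
Entering loop: for k in range(1, 6):

After execution: y = 8
8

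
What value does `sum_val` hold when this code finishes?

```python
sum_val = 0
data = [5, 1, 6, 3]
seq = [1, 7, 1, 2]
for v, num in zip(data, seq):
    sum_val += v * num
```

Let's trace through this code step by step.

Initialize: sum_val = 0
Initialize: data = [5, 1, 6, 3]
Initialize: seq = [1, 7, 1, 2]
Entering loop: for v, num in zip(data, seq):

After execution: sum_val = 24
24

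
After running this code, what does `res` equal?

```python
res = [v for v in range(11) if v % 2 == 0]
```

Let's trace through this code step by step.

Initialize: res = [v for v in range(11) if v % 2 == 0]

After execution: res = [0, 2, 4, 6, 8, 10]
[0, 2, 4, 6, 8, 10]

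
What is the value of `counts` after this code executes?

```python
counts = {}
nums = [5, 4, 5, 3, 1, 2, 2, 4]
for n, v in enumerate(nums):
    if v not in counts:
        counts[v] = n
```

Let's trace through this code step by step.

Initialize: counts = {}
Initialize: nums = [5, 4, 5, 3, 1, 2, 2, 4]
Entering loop: for n, v in enumerate(nums):

After execution: counts = {5: 0, 4: 1, 3: 3, 1: 4, 2: 5}
{5: 0, 4: 1, 3: 3, 1: 4, 2: 5}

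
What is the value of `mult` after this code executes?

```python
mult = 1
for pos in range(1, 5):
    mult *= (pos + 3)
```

Let's trace through this code step by step.

Initialize: mult = 1
Entering loop: for pos in range(1, 5):

After execution: mult = 840
840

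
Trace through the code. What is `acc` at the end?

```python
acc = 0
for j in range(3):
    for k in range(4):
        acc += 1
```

Let's trace through this code step by step.

Initialize: acc = 0
Entering loop: for j in range(3):

After execution: acc = 12
12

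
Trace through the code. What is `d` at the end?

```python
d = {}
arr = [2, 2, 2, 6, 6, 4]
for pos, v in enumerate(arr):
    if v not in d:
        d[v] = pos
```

Let's trace through this code step by step.

Initialize: d = {}
Initialize: arr = [2, 2, 2, 6, 6, 4]
Entering loop: for pos, v in enumerate(arr):

After execution: d = {2: 0, 6: 3, 4: 5}
{2: 0, 6: 3, 4: 5}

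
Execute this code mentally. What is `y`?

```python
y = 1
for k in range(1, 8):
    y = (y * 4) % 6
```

Let's trace through this code step by step.

Initialize: y = 1
Entering loop: for k in range(1, 8):

After execution: y = 4
4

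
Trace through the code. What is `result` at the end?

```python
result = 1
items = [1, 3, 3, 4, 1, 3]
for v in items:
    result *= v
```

Let's trace through this code step by step.

Initialize: result = 1
Initialize: items = [1, 3, 3, 4, 1, 3]
Entering loop: for v in items:

After execution: result = 108
108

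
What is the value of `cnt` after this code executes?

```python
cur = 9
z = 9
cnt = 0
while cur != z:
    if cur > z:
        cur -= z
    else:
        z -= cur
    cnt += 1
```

Let's trace through this code step by step.

Initialize: cur = 9
Initialize: z = 9
Initialize: cnt = 0
Entering loop: while cur != z:

After execution: cnt = 0
0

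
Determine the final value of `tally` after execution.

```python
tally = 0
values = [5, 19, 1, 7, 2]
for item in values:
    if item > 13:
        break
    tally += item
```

Let's trace through this code step by step.

Initialize: tally = 0
Initialize: values = [5, 19, 1, 7, 2]
Entering loop: for item in values:

After execution: tally = 5
5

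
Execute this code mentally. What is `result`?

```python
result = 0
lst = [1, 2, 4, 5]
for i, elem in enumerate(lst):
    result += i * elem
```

Let's trace through this code step by step.

Initialize: result = 0
Initialize: lst = [1, 2, 4, 5]
Entering loop: for i, elem in enumerate(lst):

After execution: result = 25
25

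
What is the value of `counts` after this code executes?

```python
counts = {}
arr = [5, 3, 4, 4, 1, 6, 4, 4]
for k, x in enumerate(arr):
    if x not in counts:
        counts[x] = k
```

Let's trace through this code step by step.

Initialize: counts = {}
Initialize: arr = [5, 3, 4, 4, 1, 6, 4, 4]
Entering loop: for k, x in enumerate(arr):

After execution: counts = {5: 0, 3: 1, 4: 2, 1: 4, 6: 5}
{5: 0, 3: 1, 4: 2, 1: 4, 6: 5}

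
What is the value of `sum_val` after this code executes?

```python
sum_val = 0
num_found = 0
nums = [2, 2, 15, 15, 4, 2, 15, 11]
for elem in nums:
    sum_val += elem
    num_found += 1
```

Let's trace through this code step by step.

Initialize: sum_val = 0
Initialize: num_found = 0
Initialize: nums = [2, 2, 15, 15, 4, 2, 15, 11]
Entering loop: for elem in nums:

After execution: sum_val = 66
66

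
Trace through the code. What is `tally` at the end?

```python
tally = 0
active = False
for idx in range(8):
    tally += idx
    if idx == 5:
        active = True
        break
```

Let's trace through this code step by step.

Initialize: tally = 0
Initialize: active = False
Entering loop: for idx in range(8):

After execution: tally = 15
15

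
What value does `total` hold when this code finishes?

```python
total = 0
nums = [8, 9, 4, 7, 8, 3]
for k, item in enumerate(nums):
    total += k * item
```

Let's trace through this code step by step.

Initialize: total = 0
Initialize: nums = [8, 9, 4, 7, 8, 3]
Entering loop: for k, item in enumerate(nums):

After execution: total = 85
85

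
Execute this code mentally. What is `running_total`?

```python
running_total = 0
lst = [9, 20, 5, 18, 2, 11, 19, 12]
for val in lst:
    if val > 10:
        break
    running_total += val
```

Let's trace through this code step by step.

Initialize: running_total = 0
Initialize: lst = [9, 20, 5, 18, 2, 11, 19, 12]
Entering loop: for val in lst:

After execution: running_total = 9
9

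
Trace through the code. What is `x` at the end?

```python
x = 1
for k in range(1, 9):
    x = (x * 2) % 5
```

Let's trace through this code step by step.

Initialize: x = 1
Entering loop: for k in range(1, 9):

After execution: x = 1
1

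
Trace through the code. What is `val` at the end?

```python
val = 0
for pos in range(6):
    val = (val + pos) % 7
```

Let's trace through this code step by step.

Initialize: val = 0
Entering loop: for pos in range(6):

After execution: val = 1
1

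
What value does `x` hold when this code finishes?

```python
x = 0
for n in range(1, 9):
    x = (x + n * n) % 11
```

Let's trace through this code step by step.

Initialize: x = 0
Entering loop: for n in range(1, 9):

After execution: x = 6
6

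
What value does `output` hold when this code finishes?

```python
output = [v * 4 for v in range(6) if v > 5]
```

Let's trace through this code step by step.

Initialize: output = [v * 4 for v in range(6) if v > 5]

After execution: output = []
[]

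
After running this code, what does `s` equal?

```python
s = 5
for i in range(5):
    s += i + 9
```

Let's trace through this code step by step.

Initialize: s = 5
Entering loop: for i in range(5):

After execution: s = 60
60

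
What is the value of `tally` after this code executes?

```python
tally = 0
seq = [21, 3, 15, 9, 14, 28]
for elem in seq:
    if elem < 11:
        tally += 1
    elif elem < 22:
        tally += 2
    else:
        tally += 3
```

Let's trace through this code step by step.

Initialize: tally = 0
Initialize: seq = [21, 3, 15, 9, 14, 28]
Entering loop: for elem in seq:

After execution: tally = 11
11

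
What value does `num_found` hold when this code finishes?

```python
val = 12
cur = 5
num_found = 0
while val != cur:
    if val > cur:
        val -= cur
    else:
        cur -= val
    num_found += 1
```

Let's trace through this code step by step.

Initialize: val = 12
Initialize: cur = 5
Initialize: num_found = 0
Entering loop: while val != cur:

After execution: num_found = 5
5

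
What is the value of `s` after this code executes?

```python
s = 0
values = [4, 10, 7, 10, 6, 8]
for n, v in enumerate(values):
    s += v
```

Let's trace through this code step by step.

Initialize: s = 0
Initialize: values = [4, 10, 7, 10, 6, 8]
Entering loop: for n, v in enumerate(values):

After execution: s = 45
45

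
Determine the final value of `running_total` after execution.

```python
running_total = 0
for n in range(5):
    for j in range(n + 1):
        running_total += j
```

Let's trace through this code step by step.

Initialize: running_total = 0
Entering loop: for n in range(5):

After execution: running_total = 20
20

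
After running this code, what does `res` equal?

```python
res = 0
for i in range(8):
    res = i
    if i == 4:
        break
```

Let's trace through this code step by step.

Initialize: res = 0
Entering loop: for i in range(8):

After execution: res = 4
4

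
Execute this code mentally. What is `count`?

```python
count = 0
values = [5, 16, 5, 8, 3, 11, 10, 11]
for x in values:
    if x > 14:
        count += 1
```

Let's trace through this code step by step.

Initialize: count = 0
Initialize: values = [5, 16, 5, 8, 3, 11, 10, 11]
Entering loop: for x in values:

After execution: count = 1
1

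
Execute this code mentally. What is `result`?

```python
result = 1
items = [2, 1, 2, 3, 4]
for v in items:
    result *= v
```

Let's trace through this code step by step.

Initialize: result = 1
Initialize: items = [2, 1, 2, 3, 4]
Entering loop: for v in items:

After execution: result = 48
48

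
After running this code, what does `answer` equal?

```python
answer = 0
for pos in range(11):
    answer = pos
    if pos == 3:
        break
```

Let's trace through this code step by step.

Initialize: answer = 0
Entering loop: for pos in range(11):

After execution: answer = 3
3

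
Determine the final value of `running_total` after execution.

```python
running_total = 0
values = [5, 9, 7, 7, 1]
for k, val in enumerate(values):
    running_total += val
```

Let's trace through this code step by step.

Initialize: running_total = 0
Initialize: values = [5, 9, 7, 7, 1]
Entering loop: for k, val in enumerate(values):

After execution: running_total = 29
29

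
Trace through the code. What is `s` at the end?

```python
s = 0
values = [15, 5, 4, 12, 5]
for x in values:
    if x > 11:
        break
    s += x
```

Let's trace through this code step by step.

Initialize: s = 0
Initialize: values = [15, 5, 4, 12, 5]
Entering loop: for x in values:

After execution: s = 0
0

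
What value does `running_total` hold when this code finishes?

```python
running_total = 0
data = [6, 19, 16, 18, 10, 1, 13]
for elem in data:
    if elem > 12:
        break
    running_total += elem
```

Let's trace through this code step by step.

Initialize: running_total = 0
Initialize: data = [6, 19, 16, 18, 10, 1, 13]
Entering loop: for elem in data:

After execution: running_total = 6
6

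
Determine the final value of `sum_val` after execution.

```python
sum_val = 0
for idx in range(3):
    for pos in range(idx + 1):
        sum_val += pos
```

Let's trace through this code step by step.

Initialize: sum_val = 0
Entering loop: for idx in range(3):

After execution: sum_val = 4
4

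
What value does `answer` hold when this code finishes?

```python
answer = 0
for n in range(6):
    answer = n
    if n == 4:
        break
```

Let's trace through this code step by step.

Initialize: answer = 0
Entering loop: for n in range(6):

After execution: answer = 4
4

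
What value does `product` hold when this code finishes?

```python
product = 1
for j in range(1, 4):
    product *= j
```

Let's trace through this code step by step.

Initialize: product = 1
Entering loop: for j in range(1, 4):

After execution: product = 6
6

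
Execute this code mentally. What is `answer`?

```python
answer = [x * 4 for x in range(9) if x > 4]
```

Let's trace through this code step by step.

Initialize: answer = [x * 4 for x in range(9) if x > 4]

After execution: answer = [20, 24, 28, 32]
[20, 24, 28, 32]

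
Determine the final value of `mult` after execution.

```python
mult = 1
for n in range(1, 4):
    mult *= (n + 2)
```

Let's trace through this code step by step.

Initialize: mult = 1
Entering loop: for n in range(1, 4):

After execution: mult = 60
60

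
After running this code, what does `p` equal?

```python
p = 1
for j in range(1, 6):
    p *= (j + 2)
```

Let's trace through this code step by step.

Initialize: p = 1
Entering loop: for j in range(1, 6):

After execution: p = 2520
2520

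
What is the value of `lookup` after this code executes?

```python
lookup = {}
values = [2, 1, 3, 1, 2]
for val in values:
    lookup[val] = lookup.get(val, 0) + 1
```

Let's trace through this code step by step.

Initialize: lookup = {}
Initialize: values = [2, 1, 3, 1, 2]
Entering loop: for val in values:

After execution: lookup = {2: 2, 1: 2, 3: 1}
{2: 2, 1: 2, 3: 1}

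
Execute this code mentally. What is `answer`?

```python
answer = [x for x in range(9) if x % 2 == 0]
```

Let's trace through this code step by step.

Initialize: answer = [x for x in range(9) if x % 2 == 0]

After execution: answer = [0, 2, 4, 6, 8]
[0, 2, 4, 6, 8]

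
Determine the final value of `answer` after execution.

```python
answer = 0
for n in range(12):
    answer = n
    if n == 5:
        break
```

Let's trace through this code step by step.

Initialize: answer = 0
Entering loop: for n in range(12):

After execution: answer = 5
5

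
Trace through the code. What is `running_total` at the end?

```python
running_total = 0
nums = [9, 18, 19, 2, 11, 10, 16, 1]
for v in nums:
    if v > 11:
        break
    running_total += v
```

Let's trace through this code step by step.

Initialize: running_total = 0
Initialize: nums = [9, 18, 19, 2, 11, 10, 16, 1]
Entering loop: for v in nums:

After execution: running_total = 9
9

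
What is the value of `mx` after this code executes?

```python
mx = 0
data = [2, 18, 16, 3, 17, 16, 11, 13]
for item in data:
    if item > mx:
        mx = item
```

Let's trace through this code step by step.

Initialize: mx = 0
Initialize: data = [2, 18, 16, 3, 17, 16, 11, 13]
Entering loop: for item in data:

After execution: mx = 18
18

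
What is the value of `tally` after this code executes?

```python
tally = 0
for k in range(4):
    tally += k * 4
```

Let's trace through this code step by step.

Initialize: tally = 0
Entering loop: for k in range(4):

After execution: tally = 24
24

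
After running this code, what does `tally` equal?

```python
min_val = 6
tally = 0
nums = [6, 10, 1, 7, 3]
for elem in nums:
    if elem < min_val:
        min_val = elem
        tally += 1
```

Let's trace through this code step by step.

Initialize: min_val = 6
Initialize: tally = 0
Initialize: nums = [6, 10, 1, 7, 3]
Entering loop: for elem in nums:

After execution: tally = 1
1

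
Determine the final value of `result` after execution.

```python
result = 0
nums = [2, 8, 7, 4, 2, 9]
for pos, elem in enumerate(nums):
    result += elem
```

Let's trace through this code step by step.

Initialize: result = 0
Initialize: nums = [2, 8, 7, 4, 2, 9]
Entering loop: for pos, elem in enumerate(nums):

After execution: result = 32
32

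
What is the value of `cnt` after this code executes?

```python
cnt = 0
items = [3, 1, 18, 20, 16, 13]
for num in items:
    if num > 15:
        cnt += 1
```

Let's trace through this code step by step.

Initialize: cnt = 0
Initialize: items = [3, 1, 18, 20, 16, 13]
Entering loop: for num in items:

After execution: cnt = 3
3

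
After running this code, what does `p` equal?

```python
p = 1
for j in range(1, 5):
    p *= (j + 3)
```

Let's trace through this code step by step.

Initialize: p = 1
Entering loop: for j in range(1, 5):

After execution: p = 840
840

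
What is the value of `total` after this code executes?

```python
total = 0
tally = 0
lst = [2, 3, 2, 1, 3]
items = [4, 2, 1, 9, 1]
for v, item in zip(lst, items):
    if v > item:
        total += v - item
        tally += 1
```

Let's trace through this code step by step.

Initialize: total = 0
Initialize: tally = 0
Initialize: lst = [2, 3, 2, 1, 3]
Initialize: items = [4, 2, 1, 9, 1]
Entering loop: for v, item in zip(lst, items):

After execution: total = 4
4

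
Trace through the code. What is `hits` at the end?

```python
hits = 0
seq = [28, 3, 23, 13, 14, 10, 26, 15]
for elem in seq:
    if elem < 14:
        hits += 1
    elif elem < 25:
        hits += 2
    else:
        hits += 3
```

Let's trace through this code step by step.

Initialize: hits = 0
Initialize: seq = [28, 3, 23, 13, 14, 10, 26, 15]
Entering loop: for elem in seq:

After execution: hits = 15
15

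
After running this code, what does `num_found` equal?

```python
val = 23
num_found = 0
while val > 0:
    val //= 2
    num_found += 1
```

Let's trace through this code step by step.

Initialize: val = 23
Initialize: num_found = 0
Entering loop: while val > 0:

After execution: num_found = 5
5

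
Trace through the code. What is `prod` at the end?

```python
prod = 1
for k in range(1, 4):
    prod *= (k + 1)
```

Let's trace through this code step by step.

Initialize: prod = 1
Entering loop: for k in range(1, 4):

After execution: prod = 24
24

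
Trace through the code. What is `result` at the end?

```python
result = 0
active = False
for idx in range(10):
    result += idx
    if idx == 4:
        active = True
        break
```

Let's trace through this code step by step.

Initialize: result = 0
Initialize: active = False
Entering loop: for idx in range(10):

After execution: result = 10
10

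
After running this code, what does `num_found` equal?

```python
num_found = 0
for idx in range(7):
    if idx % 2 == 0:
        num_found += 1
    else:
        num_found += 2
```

Let's trace through this code step by step.

Initialize: num_found = 0
Entering loop: for idx in range(7):

After execution: num_found = 10
10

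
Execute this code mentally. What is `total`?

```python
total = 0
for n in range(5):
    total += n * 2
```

Let's trace through this code step by step.

Initialize: total = 0
Entering loop: for n in range(5):

After execution: total = 20
20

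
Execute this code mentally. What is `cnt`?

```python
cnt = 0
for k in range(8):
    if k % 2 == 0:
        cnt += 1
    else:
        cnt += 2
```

Let's trace through this code step by step.

Initialize: cnt = 0
Entering loop: for k in range(8):

After execution: cnt = 12
12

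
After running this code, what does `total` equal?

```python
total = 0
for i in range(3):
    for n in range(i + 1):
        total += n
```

Let's trace through this code step by step.

Initialize: total = 0
Entering loop: for i in range(3):

After execution: total = 4
4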